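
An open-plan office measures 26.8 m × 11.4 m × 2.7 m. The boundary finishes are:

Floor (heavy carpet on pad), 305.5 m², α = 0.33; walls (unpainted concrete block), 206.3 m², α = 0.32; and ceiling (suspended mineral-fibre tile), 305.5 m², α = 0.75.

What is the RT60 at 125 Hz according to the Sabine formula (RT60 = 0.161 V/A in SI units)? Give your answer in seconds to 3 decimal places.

A = Σ Sᵢαᵢ = 305.5×0.33 + 206.3×0.32 + 305.5×0.75 = 395.956 sabins.
Room volume: 824.904 m³.
Sabine: RT60 = 0.161 × 824.904 / 395.956 = 0.335 s.

0.335 seconds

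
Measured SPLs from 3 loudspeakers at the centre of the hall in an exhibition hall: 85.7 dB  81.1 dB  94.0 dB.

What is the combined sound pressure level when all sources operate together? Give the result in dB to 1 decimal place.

Converting to relative power and adding: 10^(85.7/10) + 10^(81.1/10) + 10^(94.0/10) = 3.012e+09.
L_total = 10·log₁₀(3.012e+09) = 94.8 dB.

94.8 dB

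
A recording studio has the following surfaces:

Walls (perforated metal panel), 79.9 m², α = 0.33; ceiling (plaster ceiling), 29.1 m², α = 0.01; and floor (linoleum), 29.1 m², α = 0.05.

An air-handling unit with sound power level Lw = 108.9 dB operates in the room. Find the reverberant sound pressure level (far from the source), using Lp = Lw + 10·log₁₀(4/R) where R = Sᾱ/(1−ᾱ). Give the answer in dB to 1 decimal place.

99.4 dB

Σ(Sᵢαᵢ) = 79.9×0.33 + 29.1×0.01 + 29.1×0.05 = 28.113; total area S = 138.1 m².
ᾱ = 0.2036, so room constant R = A/(1−ᾱ) = 35.300 m².
Lp = 108.9 + 10·log₁₀(4/35.300) = 108.9 + (-9.46) = 99.4 dB.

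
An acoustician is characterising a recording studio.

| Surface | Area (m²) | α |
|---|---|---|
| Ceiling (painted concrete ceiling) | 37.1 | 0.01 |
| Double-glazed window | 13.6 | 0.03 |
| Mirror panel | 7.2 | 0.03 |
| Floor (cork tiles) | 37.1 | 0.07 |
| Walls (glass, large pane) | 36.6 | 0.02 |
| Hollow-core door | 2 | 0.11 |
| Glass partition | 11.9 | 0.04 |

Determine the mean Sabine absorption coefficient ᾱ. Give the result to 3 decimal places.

S = Σ Sᵢ = 37.1 + 13.6 + 7.2 + 37.1 + 36.6 + 2 + 11.9 = 145.5 m².
Σ(Sᵢαᵢ) = 37.1×0.01 + 13.6×0.03 + 7.2×0.03 + 37.1×0.07 + 36.6×0.02 + 2×0.11 + 11.9×0.04 = 5.020.
ᾱ = 5.020 / 145.5 = 0.035.

0.035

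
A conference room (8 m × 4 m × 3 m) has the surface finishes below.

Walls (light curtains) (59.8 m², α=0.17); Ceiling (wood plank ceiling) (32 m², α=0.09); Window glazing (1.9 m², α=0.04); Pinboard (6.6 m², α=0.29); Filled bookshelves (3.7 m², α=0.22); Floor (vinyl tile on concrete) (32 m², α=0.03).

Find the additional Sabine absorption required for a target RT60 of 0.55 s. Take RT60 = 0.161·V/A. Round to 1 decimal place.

11.3 sabins

Equivalent absorption area: A₁ = 59.8*0.17 + 32*0.09 + 1.9*0.04 + 6.6*0.29 + 3.7*0.22 + 32*0.03 = 16.810 m².
V = 96 m³. Required absorption A₂ = 0.161 × 96 / 0.55 = 28.102 sabins.
ΔA = A₂ − A₁ = 28.102 − 16.810 = 11.3 sabins.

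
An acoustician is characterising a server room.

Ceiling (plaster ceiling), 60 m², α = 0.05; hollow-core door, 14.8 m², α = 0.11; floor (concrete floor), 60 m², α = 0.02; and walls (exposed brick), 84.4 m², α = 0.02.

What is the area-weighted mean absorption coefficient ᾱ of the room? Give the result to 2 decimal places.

Total surface area S = 219.2 m².
A = 60·0.05 + 14.8·0.11 + 60·0.02 + 84.4·0.02 = 7.516 sabins.
ᾱ = A/S = 0.03.

0.03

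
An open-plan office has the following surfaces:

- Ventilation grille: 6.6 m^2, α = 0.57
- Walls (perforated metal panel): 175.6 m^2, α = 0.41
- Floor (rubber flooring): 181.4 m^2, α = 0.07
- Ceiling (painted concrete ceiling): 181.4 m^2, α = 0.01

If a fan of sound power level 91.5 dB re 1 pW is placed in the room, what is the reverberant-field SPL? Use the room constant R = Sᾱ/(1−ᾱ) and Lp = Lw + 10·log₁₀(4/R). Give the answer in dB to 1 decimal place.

77.2 dB

Σ(Sᵢαᵢ) = 6.6·0.57 + 175.6·0.41 + 181.4·0.07 + 181.4·0.01 = 90.270; total area S = 545.0 m^2.
ᾱ = 0.1656, so room constant R = A/(1−ᾱ) = 108.186 m^2.
Lp = 91.5 + 10·log₁₀(4/108.186) = 91.5 + (-14.32) = 77.2 dB.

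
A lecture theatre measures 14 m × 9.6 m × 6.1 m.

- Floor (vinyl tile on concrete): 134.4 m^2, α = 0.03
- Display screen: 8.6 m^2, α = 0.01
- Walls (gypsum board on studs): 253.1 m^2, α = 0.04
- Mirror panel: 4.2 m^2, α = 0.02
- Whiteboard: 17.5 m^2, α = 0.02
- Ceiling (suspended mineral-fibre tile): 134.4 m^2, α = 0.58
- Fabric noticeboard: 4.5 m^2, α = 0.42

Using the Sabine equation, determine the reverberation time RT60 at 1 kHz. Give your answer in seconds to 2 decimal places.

1.40 seconds

Summing Sᵢαᵢ: 4.032 + 0.086 + 10.124 + 0.084 + 0.350 + 77.952 + 1.890 → A = 94.518 sabins.
V = 14·9.6·6.1 = 819.84 m³.
RT60 = 0.161 · V / A = 0.161 × 819.84 / 94.518 = 1.40 s.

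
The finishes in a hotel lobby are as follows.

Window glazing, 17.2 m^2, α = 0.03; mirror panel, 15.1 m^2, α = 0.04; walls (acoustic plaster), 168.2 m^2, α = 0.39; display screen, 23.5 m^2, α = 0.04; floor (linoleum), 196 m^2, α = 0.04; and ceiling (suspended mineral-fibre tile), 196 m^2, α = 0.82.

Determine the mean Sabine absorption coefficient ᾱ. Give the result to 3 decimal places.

S = Σ Sᵢ = 17.2 + 15.1 + 168.2 + 23.5 + 196 + 196 = 616.0 m^2.
Σ(Sᵢαᵢ) = 17.2·0.03 + 15.1·0.04 + 168.2·0.39 + 23.5·0.04 + 196·0.04 + 196·0.82 = 236.218.
ᾱ = A/S = 0.383.

0.383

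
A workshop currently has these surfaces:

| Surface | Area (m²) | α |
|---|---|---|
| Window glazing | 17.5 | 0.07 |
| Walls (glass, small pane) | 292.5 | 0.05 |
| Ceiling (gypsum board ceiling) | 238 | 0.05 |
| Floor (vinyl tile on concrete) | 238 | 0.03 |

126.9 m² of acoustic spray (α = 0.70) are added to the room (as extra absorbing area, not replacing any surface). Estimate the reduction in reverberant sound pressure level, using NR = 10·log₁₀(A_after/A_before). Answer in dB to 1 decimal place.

5.5 dB

Summing Sᵢαᵢ: 1.225 + 14.625 + 11.900 + 7.140 → A_before = 34.890 sabins.
Added absorption = 126.9 × 0.70 = 88.830 sabins.
New total A_after = 123.720 sabins.
NR = 10·log₁₀(123.720/34.890) = 5.5 dB.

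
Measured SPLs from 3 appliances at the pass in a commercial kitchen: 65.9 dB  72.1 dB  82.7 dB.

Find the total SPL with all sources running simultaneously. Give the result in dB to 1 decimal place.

83.1 dB

Σ 10^(Lᵢ/10) = 2.063e+08.
Combined level = 10 log₁₀(2.063e+08) = 83.1 dB.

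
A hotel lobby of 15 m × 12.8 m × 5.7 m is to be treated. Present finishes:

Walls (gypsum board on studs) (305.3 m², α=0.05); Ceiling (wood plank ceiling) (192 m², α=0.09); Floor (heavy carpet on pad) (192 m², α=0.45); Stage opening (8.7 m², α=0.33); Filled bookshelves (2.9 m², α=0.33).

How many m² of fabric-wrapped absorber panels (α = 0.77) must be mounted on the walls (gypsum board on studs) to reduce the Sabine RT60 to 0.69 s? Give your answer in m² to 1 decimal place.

184.1

Total absorption A₁ = 305.3*0.05 + 192*0.09 + 192*0.45 + 8.7*0.33 + 2.9*0.33
  = 15.265 + 17.280 + 86.400 + 2.871 + 0.957 = 122.773 m² sabins.
V = 1094.4 m³. Target absorption A₂ = 0.161 × 1094.4 / 0.69 = 255.360 sabins.
ΔA needed = 255.360 − 122.773 = 132.587 sabins.
Each m² of panel replacing the walls (gypsum board on studs) adds (0.77 − 0.05) = 0.72 sabins.
Area = ΔA/Δα = 132.587/0.72 = 184.1 m².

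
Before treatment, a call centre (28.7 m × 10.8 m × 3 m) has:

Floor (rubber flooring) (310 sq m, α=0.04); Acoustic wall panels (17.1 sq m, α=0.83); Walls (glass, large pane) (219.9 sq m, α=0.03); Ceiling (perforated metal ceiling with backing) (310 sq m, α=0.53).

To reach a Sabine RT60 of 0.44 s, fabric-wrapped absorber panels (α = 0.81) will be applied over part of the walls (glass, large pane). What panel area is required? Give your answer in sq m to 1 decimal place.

183.0

Summing Sᵢαᵢ: 12.400 + 14.193 + 6.597 + 164.300 → A₁ = 197.490 sabins.
V = 929.88 m³. Target absorption A₂ = 0.161 × 929.88 / 0.44 = 340.252 sabins.
Absorption to add: 340.252 − 197.490 = 142.762 sabins.
Each sq m of panel replacing the walls (glass, large pane) adds (0.81 − 0.03) = 0.78 sabins.
Area = ΔA/Δα = 142.762/0.78 = 183.0 sq m.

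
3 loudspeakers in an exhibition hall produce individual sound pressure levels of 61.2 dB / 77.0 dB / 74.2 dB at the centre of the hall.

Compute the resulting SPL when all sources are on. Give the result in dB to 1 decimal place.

78.9 dB

Σ 10^(Lᵢ/10) = 7.774e+07.
Combined level = 10 log₁₀(7.774e+07) = 78.9 dB.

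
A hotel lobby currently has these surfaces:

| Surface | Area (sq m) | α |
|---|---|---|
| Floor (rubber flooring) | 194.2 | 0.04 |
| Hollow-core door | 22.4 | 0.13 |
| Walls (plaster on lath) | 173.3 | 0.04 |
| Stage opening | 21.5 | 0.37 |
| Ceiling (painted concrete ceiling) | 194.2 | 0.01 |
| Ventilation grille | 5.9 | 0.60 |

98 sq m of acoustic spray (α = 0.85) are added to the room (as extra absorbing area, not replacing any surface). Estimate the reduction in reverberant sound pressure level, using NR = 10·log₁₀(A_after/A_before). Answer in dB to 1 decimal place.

A_before = Σ Sᵢαᵢ = 194.2×0.04 + 22.4×0.13 + 173.3×0.04 + 21.5×0.37 + 194.2×0.01 + 5.9×0.60 = 31.049 sabins.
Added absorption = 98 × 0.85 = 83.300 sabins.
A_after = 31.049 + 83.300 = 114.349 sabins.
NR = 10·log₁₀(114.349/31.049) = 5.7 dB.

5.7 dB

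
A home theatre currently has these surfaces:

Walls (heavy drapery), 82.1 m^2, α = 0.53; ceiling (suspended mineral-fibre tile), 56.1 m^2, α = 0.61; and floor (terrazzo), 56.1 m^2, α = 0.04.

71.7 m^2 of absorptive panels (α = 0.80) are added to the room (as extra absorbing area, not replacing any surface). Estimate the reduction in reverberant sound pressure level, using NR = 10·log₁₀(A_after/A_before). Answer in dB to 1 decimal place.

2.3 dB

Total absorption A_before = 82.1×0.53 + 56.1×0.61 + 56.1×0.04
  = 43.513 + 34.221 + 2.244 = 79.978 m^2 sabins.
Treatment contributes 71.7·0.80 = 57.360 sabins.
New total A_after = 137.338 sabins.
Reduction = 10 log₁₀(A_after/A_before) = 10 log₁₀(1.7172) = 2.3 dB.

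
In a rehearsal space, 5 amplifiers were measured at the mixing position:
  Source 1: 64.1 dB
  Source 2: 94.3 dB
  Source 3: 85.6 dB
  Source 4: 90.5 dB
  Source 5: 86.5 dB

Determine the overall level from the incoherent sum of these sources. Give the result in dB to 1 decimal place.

Σ 10^(Lᵢ/10) = 4.626e+09.
Back to dB: 10·log₁₀ Σ = 96.7 dB.

96.7 dB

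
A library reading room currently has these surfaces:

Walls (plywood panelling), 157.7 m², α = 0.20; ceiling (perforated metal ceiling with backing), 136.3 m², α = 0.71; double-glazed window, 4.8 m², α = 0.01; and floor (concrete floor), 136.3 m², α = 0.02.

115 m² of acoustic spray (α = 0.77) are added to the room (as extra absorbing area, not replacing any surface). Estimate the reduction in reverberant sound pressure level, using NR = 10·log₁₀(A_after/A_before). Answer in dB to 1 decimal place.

Equivalent absorption area: A_before = 157.7*0.20 + 136.3*0.71 + 4.8*0.01 + 136.3*0.02 = 131.087 m².
Added absorption = 115 × 0.77 = 88.550 sabins.
A_after = 131.087 + 88.550 = 219.637 sabins.
NR = 10·log₁₀(219.637/131.087) = 2.2 dB.

2.2 dB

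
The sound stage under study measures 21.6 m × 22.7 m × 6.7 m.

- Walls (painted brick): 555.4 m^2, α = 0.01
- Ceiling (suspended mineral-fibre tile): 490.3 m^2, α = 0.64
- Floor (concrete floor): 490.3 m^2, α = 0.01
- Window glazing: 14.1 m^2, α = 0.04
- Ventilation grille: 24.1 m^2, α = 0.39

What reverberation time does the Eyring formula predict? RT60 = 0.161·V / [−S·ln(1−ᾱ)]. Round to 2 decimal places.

S = Σ Sᵢ = 1574.2 m^2.
Σ(Sᵢαᵢ) = 555.4·0.01 + 490.3·0.64 + 490.3·0.01 + 14.1·0.04 + 24.1·0.39 = 334.212.
Mean coefficient ᾱ = A/S = 0.2123.
Eyring denominator: −S ln(1−ᾱ) = 375.664.
V = 21.6 × 22.7 × 6.7 = 3285.144 m³.
RT60 = 0.161 × 3285.144 / 375.664 = 1.41 s.

1.41 s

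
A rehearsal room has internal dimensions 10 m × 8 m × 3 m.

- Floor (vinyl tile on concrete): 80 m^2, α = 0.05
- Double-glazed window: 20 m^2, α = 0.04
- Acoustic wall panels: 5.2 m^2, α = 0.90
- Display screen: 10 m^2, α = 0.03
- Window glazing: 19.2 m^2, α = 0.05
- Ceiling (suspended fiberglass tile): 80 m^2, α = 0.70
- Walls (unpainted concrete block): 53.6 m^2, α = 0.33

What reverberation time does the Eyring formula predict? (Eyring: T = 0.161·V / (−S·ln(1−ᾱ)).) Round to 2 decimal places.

0.38 sec

Total surface area S = 80 + 20 + 5.2 + 10 + 19.2 + 80 + 53.6 = 268.0 m^2.
Absorption A = 80×0.05 + 20×0.04 + 5.2×0.90 + 10×0.03 + 19.2×0.05 + 80×0.70 + 53.6×0.33 = 84.428 sabins.
Mean coefficient ᾱ = A/S = 0.3150.
−S·ln(1−ᾱ) = −268.0 × ln(1 − 0.3150) = 101.394.
V = 10 × 8 × 3 = 240 m³.
T = 0.161·V/[−S·ln(1−ᾱ)] = 0.161·240/101.394 = 0.38 s.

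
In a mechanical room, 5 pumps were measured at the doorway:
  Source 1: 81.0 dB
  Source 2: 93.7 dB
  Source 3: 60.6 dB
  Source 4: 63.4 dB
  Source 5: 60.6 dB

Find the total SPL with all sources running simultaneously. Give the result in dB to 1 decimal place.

Sum in the linear (power) domain: Σ 10^(Lᵢ/10) = 10^(81.0/10) + 10^(93.7/10) + 10^(60.6/10) + 10^(63.4/10) + 10^(60.6/10) = 2.475e+09.
Back to dB: 10·log₁₀ Σ = 93.9 dB.

93.9 dB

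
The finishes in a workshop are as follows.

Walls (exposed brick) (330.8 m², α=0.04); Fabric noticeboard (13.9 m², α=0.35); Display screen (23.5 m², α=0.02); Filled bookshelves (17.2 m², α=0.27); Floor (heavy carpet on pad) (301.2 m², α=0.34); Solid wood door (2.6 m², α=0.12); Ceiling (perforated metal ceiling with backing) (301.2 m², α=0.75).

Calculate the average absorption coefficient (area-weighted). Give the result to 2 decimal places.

Total surface area S = 990.4 m².
Weighted sum Σ Sα = 351.831.
ᾱ = 351.831 / 990.4 = 0.36.

0.36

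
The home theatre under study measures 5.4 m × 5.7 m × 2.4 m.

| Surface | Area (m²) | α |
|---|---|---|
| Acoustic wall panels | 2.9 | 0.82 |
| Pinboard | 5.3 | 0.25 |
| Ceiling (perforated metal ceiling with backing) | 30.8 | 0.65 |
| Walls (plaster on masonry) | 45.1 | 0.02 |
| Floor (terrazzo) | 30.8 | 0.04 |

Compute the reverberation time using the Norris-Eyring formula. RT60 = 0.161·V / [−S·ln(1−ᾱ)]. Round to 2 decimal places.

0.41 sec

S = Σ Sᵢ = 114.9 m².
Absorption A = 2.9×0.82 + 5.3×0.25 + 30.8×0.65 + 45.1×0.02 + 30.8×0.04 = 25.857 sabins.
ᾱ = 25.857 / 114.9 = 0.2250.
Eyring denominator: −S ln(1−ᾱ) = 29.287.
V = 5.4 × 5.7 × 2.4 = 73.872 m³.
RT60 = 0.161 × 73.872 / 29.287 = 0.41 s.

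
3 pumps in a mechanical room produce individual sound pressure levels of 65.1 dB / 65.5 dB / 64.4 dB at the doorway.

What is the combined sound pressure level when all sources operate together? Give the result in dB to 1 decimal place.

Σ 10^(Lᵢ/10) = 9.538e+06.
Back to dB: 10·log₁₀ Σ = 69.8 dB.

69.8 dB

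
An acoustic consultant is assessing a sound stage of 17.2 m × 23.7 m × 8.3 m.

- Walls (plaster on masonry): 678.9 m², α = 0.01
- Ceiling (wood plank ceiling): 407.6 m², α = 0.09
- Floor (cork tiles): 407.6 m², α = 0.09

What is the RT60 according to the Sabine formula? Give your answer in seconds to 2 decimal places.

6.80 s

Summing Sᵢαᵢ: 6.789 + 36.684 + 36.684 → A = 80.157 sabins.
Room volume: 3383.412 m³.
Sabine: RT60 = 0.161 × 3383.412 / 80.157 = 6.80 s.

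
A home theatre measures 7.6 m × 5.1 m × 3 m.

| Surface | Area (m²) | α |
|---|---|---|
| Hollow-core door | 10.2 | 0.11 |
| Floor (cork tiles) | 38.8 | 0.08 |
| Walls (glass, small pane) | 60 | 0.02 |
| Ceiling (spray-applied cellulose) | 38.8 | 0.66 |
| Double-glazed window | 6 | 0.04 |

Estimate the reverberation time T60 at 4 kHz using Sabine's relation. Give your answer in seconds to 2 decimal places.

Equivalent absorption area: A = 10.2×0.11 + 38.8×0.08 + 60×0.02 + 38.8×0.66 + 6×0.04 = 31.274 m².
Volume V = 7.6 × 5.1 × 3 = 116.28 m³.
RT60 = 0.161 · V / A = 0.161 × 116.28 / 31.274 = 0.60 s.

0.60 s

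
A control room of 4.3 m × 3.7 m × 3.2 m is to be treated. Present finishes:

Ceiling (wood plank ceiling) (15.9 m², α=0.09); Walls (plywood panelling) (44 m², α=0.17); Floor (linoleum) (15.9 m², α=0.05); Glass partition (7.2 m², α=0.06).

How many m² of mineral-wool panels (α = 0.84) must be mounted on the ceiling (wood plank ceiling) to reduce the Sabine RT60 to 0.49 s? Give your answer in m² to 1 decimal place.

Summing Sᵢαᵢ: 1.431 + 7.480 + 0.795 + 0.432 → A₁ = 10.138 sabins.
V = 50.912 m³. Target absorption A₂ = 0.161 × 50.912 / 0.49 = 16.728 sabins.
ΔA needed = 16.728 − 10.138 = 6.590 sabins.
Each m² of panel replacing the ceiling (wood plank ceiling) adds (0.84 − 0.09) = 0.75 sabins.
Area = ΔA/Δα = 6.590/0.75 = 8.8 m².

8.8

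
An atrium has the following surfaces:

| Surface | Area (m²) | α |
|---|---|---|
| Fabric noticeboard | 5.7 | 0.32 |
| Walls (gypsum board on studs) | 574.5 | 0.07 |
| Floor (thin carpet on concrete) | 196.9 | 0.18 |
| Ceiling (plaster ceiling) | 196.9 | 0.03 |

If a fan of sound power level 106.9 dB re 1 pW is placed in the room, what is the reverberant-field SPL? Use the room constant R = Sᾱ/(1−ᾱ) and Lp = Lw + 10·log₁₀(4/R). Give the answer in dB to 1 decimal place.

A = 83.388 sabins; S = 974.0 m².
ᾱ = 0.0856, so room constant R = A/(1−ᾱ) = 91.194 m².
Lp = Lw + 10 log₁₀(4/R) = 106.9 -13.58 = 93.3 dB.

93.3 dB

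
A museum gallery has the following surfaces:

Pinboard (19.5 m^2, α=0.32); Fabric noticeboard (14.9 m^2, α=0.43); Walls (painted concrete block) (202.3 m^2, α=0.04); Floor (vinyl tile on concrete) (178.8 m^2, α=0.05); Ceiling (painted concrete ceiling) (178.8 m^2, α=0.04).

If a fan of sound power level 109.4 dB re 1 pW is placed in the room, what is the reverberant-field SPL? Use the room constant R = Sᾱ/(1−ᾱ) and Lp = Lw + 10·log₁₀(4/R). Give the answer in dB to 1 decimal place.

Σ(Sᵢαᵢ) = 19.5×0.32 + 14.9×0.43 + 202.3×0.04 + 178.8×0.05 + 178.8×0.04 = 36.831; total area S = 594.3 m^2.
ᾱ = 36.831/594.3 = 0.0620; R = Sᾱ/(1−ᾱ) = 36.831/(1−0.0620) = 39.265 m^2.
Lp = 109.4 + 10·log₁₀(4/39.265) = 109.4 + (-9.92) = 99.5 dB.

99.5 dB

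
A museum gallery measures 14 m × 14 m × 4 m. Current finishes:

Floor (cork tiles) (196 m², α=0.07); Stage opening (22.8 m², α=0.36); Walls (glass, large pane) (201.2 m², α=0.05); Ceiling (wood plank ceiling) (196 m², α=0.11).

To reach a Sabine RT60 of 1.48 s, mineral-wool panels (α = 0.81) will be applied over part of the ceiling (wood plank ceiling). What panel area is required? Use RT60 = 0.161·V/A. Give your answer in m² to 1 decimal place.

45.3

Total absorption A₁ = 196*0.07 + 22.8*0.36 + 201.2*0.05 + 196*0.11
  = 13.720 + 8.208 + 10.060 + 21.560 = 53.548 m² sabins.
Required A₂ = 0.161·784/1.48 = 85.286 sabins.
ΔA needed = 85.286 − 53.548 = 31.738 sabins.
Each m² of panel replacing the ceiling (wood plank ceiling) adds (0.81 − 0.11) = 0.70 sabins.
Panel area = 31.738 / 0.70 = 45.3 m².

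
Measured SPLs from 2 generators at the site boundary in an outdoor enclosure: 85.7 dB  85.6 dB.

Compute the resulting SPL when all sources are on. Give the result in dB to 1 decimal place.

88.7 dB

Sum in the linear (power) domain: Σ 10^(Lᵢ/10) = 10^(85.7/10) + 10^(85.6/10) = 7.346e+08.
Back to dB: 10·log₁₀ Σ = 88.7 dB.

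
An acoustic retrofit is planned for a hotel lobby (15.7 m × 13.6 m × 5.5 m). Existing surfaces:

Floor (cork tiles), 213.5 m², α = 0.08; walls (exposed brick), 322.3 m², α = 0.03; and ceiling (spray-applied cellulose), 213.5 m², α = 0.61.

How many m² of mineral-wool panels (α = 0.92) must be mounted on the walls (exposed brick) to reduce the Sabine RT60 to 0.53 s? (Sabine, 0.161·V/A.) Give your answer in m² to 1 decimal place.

Equivalent absorption area: A₁ = 213.5×0.08 + 322.3×0.03 + 213.5×0.61 = 156.984 m².
Required A₂ = 0.161·1174.36/0.53 = 356.740 sabins.
Absorption to add: 356.740 − 156.984 = 199.756 sabins.
Each m² of panel replacing the walls (exposed brick) adds (0.92 − 0.03) = 0.89 sabins.
Panel area = 199.756 / 0.89 = 224.4 m².

224.4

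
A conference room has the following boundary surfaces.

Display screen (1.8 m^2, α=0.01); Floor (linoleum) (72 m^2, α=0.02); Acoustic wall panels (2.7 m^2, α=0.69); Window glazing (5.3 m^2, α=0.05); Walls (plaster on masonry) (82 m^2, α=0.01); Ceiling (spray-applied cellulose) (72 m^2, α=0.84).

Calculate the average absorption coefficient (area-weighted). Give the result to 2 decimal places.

0.28

S = Σ Sᵢ = 1.8 + 72 + 2.7 + 5.3 + 82 + 72 = 235.8 m^2.
Σ(Sᵢαᵢ) = 1.8×0.01 + 72×0.02 + 2.7×0.69 + 5.3×0.05 + 82×0.01 + 72×0.84 = 64.886.
ᾱ = A/S = 0.28.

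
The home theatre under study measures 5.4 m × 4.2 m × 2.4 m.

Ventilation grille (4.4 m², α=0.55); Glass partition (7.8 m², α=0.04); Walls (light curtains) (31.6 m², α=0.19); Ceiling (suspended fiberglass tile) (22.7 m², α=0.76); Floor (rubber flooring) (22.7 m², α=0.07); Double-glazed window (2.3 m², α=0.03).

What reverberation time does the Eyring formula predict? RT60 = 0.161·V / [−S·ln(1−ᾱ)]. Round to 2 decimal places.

S = Σ Sᵢ = 91.5 m².
Absorption A = 4.4·0.55 + 7.8·0.04 + 31.6·0.19 + 22.7·0.76 + 22.7·0.07 + 2.3·0.03 = 27.646 sabins.
ᾱ = 27.646 / 91.5 = 0.3021.
−S·ln(1−ᾱ) = −91.5 × ln(1 − 0.3021) = 32.911.
V = 5.4 × 4.2 × 2.4 = 54.432 m³.
T = 0.161·V/[−S·ln(1−ᾱ)] = 0.161·54.432/32.911 = 0.27 s.

0.27 seconds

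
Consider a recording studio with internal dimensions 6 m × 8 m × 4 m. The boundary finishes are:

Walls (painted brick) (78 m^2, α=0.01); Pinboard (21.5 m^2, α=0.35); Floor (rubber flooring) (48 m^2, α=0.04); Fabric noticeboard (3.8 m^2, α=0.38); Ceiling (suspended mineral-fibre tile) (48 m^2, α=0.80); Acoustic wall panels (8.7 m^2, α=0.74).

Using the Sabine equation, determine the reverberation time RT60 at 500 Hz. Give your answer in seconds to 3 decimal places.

0.547 s

Total absorption A = 78*0.01 + 21.5*0.35 + 48*0.04 + 3.8*0.38 + 48*0.80 + 8.7*0.74
  = 0.780 + 7.525 + 1.920 + 1.444 + 38.400 + 6.438 = 56.507 m^2 sabins.
Room volume: 192 m³.
T = 0.161 V/A = 0.161·192/56.507 = 0.547 s.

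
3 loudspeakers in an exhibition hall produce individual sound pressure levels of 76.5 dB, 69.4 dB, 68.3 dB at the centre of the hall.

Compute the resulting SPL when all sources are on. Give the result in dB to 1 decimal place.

77.8 dB

Σ 10^(Lᵢ/10) = 6.014e+07.
L_total = 10·log₁₀(6.014e+07) = 77.8 dB.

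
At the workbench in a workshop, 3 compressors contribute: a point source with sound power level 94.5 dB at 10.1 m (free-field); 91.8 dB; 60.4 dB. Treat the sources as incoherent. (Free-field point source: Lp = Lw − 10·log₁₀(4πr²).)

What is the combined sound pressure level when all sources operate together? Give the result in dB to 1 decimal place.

91.8 dB

Source at 10.1 m: Lp = 94.5 − 10·log₁₀(4π·10.1²) = 94.5 − 10·log₁₀(1281.895) = 63.4 dB.
Σ 10^(Lᵢ/10) = 1.517e+09.
L_total = 10·log₁₀(1.517e+09) = 91.8 dB.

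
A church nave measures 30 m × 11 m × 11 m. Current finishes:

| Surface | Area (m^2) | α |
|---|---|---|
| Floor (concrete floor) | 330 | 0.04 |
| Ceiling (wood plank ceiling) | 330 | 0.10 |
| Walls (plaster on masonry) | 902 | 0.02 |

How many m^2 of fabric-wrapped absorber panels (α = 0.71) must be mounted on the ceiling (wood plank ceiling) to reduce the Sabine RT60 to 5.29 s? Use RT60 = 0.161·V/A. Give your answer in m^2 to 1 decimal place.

Total absorption A₁ = 330·0.04 + 330·0.10 + 902·0.02
  = 13.200 + 33.000 + 18.040 = 64.240 m^2 sabins.
V = 3630 m³. Target absorption A₂ = 0.161 × 3630 / 5.29 = 110.478 sabins.
ΔA needed = 110.478 − 64.240 = 46.238 sabins.
Each m^2 of panel replacing the ceiling (wood plank ceiling) adds (0.71 − 0.10) = 0.61 sabins.
Area = ΔA/Δα = 46.238/0.61 = 75.8 m^2.

75.8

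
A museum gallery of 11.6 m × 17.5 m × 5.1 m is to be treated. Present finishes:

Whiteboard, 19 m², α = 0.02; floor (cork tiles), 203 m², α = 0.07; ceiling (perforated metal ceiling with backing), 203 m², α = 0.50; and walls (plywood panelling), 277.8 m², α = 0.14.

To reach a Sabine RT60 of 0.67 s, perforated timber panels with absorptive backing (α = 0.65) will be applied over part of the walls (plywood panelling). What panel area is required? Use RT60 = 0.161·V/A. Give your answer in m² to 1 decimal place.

Equivalent absorption area: A₁ = 19·0.02 + 203·0.07 + 203·0.50 + 277.8·0.14 = 154.982 m².
V = 1035.3 m³. Target absorption A₂ = 0.161 × 1035.3 / 0.67 = 248.781 sabins.
ΔA needed = 248.781 − 154.982 = 93.799 sabins.
Net gain per m²: Δα = 0.65 − 0.14 = 0.51.
Area = ΔA/Δα = 93.799/0.51 = 183.9 m².

183.9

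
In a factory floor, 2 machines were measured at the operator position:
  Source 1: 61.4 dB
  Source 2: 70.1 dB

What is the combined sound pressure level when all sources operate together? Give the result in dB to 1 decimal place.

Converting to relative power and adding: 10^(61.4/10) + 10^(70.1/10) = 1.161e+07.
Combined level = 10 log₁₀(1.161e+07) = 70.6 dB.

70.6 dB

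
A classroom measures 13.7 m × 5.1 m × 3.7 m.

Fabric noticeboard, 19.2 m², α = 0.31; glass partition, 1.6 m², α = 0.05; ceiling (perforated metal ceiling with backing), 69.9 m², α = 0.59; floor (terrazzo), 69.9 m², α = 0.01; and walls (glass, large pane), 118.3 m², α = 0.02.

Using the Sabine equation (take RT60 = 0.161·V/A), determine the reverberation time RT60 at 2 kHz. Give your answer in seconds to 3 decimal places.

Total absorption A = 19.2*0.31 + 1.6*0.05 + 69.9*0.59 + 69.9*0.01 + 118.3*0.02
  = 5.952 + 0.080 + 41.241 + 0.699 + 2.366 = 50.338 m² sabins.
Volume V = 13.7 × 5.1 × 3.7 = 258.519 m³.
Sabine: RT60 = 0.161 × 258.519 / 50.338 = 0.827 s.

0.827 sec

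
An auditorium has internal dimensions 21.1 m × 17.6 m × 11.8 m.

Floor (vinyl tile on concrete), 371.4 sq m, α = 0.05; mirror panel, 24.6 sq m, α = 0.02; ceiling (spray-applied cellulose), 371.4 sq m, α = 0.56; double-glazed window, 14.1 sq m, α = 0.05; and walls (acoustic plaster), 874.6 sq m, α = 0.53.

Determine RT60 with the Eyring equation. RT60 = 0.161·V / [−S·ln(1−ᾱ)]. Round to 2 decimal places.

0.79 s

Total surface area S = 371.4 + 24.6 + 371.4 + 14.1 + 874.6 = 1656.1 sq m.
Absorption A = 371.4×0.05 + 24.6×0.02 + 371.4×0.56 + 14.1×0.05 + 874.6×0.53 = 691.289 sabins.
ᾱ = 691.289 / 1656.1 = 0.4174.
Eyring denominator: −S ln(1−ᾱ) = 894.715.
V = 21.1 × 17.6 × 11.8 = 4382.048 m³.
RT60 = 0.161 × 4382.048 / 894.715 = 0.79 s.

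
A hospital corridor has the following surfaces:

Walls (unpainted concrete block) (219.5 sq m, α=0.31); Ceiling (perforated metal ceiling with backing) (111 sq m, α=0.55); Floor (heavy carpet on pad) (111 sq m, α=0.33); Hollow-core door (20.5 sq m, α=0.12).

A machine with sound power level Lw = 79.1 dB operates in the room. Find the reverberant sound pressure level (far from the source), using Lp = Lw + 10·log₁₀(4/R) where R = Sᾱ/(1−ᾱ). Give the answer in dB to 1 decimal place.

60.9 dB

A = 168.185 sabins; S = 462.0 sq m.
ᾱ = 0.3640, so room constant R = A/(1−ᾱ) = 264.442 sq m.
Lp = Lw + 10 log₁₀(4/R) = 79.1 -18.20 = 60.9 dB.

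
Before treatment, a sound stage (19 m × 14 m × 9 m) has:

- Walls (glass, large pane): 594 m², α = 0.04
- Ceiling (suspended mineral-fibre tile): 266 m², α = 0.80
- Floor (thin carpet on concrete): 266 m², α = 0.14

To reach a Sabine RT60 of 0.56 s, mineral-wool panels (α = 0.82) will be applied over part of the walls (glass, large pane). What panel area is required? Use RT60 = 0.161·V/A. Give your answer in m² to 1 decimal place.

Equivalent absorption area: A₁ = 594×0.04 + 266×0.80 + 266×0.14 = 273.800 m².
Required A₂ = 0.161·2394/0.56 = 688.275 sabins.
Absorption to add: 688.275 − 273.800 = 414.475 sabins.
Net gain per m²: Δα = 0.82 − 0.04 = 0.78.
Panel area = 414.475 / 0.78 = 531.4 m².

531.4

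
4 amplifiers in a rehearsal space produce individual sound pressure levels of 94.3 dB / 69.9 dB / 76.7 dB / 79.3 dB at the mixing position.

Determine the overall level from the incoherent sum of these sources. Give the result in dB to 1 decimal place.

Converting to relative power and adding: 10^(94.3/10) + 10^(69.9/10) + 10^(76.7/10) + 10^(79.3/10) = 2.833e+09.
L_total = 10·log₁₀(2.833e+09) = 94.5 dB.

94.5 dB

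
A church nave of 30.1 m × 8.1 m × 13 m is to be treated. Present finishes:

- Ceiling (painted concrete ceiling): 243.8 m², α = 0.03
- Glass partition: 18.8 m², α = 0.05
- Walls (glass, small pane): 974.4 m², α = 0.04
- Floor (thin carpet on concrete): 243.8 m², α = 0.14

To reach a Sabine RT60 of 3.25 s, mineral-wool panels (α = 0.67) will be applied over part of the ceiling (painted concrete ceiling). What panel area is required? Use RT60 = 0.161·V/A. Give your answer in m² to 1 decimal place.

118.2

Equivalent absorption area: A₁ = 243.8×0.03 + 18.8×0.05 + 974.4×0.04 + 243.8×0.14 = 81.362 m².
V = 3169.53 m³. Target absorption A₂ = 0.161 × 3169.53 / 3.25 = 157.014 sabins.
Absorption to add: 157.014 − 81.362 = 75.652 sabins.
Each m² of panel replacing the ceiling (painted concrete ceiling) adds (0.67 − 0.03) = 0.64 sabins.
Area = ΔA/Δα = 75.652/0.64 = 118.2 m².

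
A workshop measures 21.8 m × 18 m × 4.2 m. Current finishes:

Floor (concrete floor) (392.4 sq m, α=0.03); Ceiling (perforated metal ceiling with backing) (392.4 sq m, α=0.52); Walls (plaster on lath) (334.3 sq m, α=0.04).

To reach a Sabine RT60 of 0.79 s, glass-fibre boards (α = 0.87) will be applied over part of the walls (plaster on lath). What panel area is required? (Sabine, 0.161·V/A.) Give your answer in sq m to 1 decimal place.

128.5

Total absorption A₁ = 392.4×0.03 + 392.4×0.52 + 334.3×0.04
  = 11.772 + 204.048 + 13.372 = 229.192 sq m sabins.
V = 1648.08 m³. Target absorption A₂ = 0.161 × 1648.08 / 0.79 = 335.875 sabins.
Absorption to add: 335.875 − 229.192 = 106.683 sabins.
Net gain per sq m: Δα = 0.87 − 0.04 = 0.83.
Panel area = 106.683 / 0.83 = 128.5 sq m.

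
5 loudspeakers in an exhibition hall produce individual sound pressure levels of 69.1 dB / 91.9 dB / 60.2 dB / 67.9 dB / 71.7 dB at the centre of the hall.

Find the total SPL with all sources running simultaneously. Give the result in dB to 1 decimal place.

92.0 dB

Converting to relative power and adding: 10^(69.1/10) + 10^(91.9/10) + 10^(60.2/10) + 10^(67.9/10) + 10^(71.7/10) = 1.579e+09.
Back to dB: 10·log₁₀ Σ = 92.0 dB.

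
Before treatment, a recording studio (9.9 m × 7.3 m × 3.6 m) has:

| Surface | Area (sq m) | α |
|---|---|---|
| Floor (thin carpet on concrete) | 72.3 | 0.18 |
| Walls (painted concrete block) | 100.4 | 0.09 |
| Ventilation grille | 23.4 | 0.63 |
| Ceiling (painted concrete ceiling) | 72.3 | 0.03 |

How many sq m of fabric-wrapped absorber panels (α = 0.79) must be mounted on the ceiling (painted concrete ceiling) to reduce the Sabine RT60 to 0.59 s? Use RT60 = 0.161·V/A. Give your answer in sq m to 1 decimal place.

A₁ = Σ Sᵢαᵢ = 72.3*0.18 + 100.4*0.09 + 23.4*0.63 + 72.3*0.03 = 38.961 sabins.
V = 260.172 m³. Target absorption A₂ = 0.161 × 260.172 / 0.59 = 70.996 sabins.
ΔA needed = 70.996 − 38.961 = 32.035 sabins.
Net gain per sq m: Δα = 0.79 − 0.03 = 0.76.
Area = ΔA/Δα = 32.035/0.76 = 42.2 sq m.

42.2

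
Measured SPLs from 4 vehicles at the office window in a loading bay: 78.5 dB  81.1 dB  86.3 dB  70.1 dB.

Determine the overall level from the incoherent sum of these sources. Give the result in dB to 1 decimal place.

Σ 10^(Lᵢ/10) = 6.364e+08.
L_total = 10·log₁₀(6.364e+08) = 88.0 dB.

88.0 dB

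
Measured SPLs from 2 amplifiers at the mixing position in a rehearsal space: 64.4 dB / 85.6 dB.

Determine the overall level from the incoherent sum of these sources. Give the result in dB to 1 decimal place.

85.6 dB

Converting to relative power and adding: 10^(64.4/10) + 10^(85.6/10) = 3.658e+08.
Combined level = 10 log₁₀(3.658e+08) = 85.6 dB.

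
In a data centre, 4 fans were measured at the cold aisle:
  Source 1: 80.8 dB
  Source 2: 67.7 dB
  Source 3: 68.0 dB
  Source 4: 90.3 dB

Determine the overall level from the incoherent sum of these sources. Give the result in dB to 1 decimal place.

Sum in the linear (power) domain: Σ 10^(Lᵢ/10) = 10^(80.8/10) + 10^(67.7/10) + 10^(68.0/10) + 10^(90.3/10) = 1.204e+09.
Back to dB: 10·log₁₀ Σ = 90.8 dB.

90.8 dB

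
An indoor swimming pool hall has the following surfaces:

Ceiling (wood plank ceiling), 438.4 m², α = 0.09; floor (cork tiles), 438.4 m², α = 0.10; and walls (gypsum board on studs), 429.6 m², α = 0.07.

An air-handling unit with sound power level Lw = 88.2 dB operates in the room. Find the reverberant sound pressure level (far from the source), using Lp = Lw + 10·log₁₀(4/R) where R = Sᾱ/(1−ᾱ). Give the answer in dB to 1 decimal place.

A = 113.368 sabins; S = 1306.4 m².
ᾱ = 113.368/1306.4 = 0.0868; R = Sᾱ/(1−ᾱ) = 113.368/(1−0.0868) = 124.144 m².
Lp = Lw + 10 log₁₀(4/R) = 88.2 -14.92 = 73.3 dB.

73.3 dB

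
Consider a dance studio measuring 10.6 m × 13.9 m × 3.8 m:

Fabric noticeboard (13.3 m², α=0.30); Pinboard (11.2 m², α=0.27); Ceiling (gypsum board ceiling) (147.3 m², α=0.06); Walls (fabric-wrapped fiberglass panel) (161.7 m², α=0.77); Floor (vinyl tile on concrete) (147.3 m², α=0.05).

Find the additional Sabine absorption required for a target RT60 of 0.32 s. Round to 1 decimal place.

A₁ = Σ Sᵢαᵢ = 13.3*0.30 + 11.2*0.27 + 147.3*0.06 + 161.7*0.77 + 147.3*0.05 = 147.726 sabins.
V = 559.892 m³. Required absorption A₂ = 0.161 × 559.892 / 0.32 = 281.696 sabins.
Shortfall: 281.696 − 147.726 = 134.0 sabins.

134.0 sabins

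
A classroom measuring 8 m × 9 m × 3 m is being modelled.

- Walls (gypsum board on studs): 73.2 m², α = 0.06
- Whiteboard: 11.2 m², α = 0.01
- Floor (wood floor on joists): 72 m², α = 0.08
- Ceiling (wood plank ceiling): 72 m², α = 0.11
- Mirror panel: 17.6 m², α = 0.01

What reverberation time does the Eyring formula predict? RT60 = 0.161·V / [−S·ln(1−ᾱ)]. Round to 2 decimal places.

1.82 sec

Total surface area S = 73.2 + 11.2 + 72 + 72 + 17.6 = 246.0 m².
Absorption A = 73.2·0.06 + 11.2·0.01 + 72·0.08 + 72·0.11 + 17.6·0.01 = 18.360 sabins.
Mean coefficient ᾱ = A/S = 0.0746.
Eyring denominator: −S ln(1−ᾱ) = 19.072.
V = 8 × 9 × 3 = 216 m³.
T = 0.161·V/[−S·ln(1−ᾱ)] = 0.161·216/19.072 = 1.82 s.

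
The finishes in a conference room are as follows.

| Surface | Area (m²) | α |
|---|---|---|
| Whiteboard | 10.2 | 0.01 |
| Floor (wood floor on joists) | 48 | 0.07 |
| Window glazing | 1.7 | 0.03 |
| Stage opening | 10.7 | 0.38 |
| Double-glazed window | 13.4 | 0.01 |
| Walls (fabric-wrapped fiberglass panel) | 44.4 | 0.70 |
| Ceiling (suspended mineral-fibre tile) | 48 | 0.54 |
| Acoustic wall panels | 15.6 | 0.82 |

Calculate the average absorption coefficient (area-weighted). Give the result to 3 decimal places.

Total surface area S = 192.0 m².
A = 10.2*0.01 + 48*0.07 + 1.7*0.03 + 10.7*0.38 + 13.4*0.01 + 44.4*0.70 + 48*0.54 + 15.6*0.82 = 77.505 sabins.
ᾱ = A/S = 0.404.

0.404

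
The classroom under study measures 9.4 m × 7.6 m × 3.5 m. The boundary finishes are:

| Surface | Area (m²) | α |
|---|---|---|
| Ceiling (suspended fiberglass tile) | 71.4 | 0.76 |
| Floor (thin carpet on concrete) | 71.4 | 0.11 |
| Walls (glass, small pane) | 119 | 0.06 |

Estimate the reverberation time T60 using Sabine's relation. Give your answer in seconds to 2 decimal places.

Equivalent absorption area: A = 71.4*0.76 + 71.4*0.11 + 119*0.06 = 69.258 m².
Room volume: 250.04 m³.
T = 0.161 V/A = 0.161·250.04/69.258 = 0.58 s.

0.58 sec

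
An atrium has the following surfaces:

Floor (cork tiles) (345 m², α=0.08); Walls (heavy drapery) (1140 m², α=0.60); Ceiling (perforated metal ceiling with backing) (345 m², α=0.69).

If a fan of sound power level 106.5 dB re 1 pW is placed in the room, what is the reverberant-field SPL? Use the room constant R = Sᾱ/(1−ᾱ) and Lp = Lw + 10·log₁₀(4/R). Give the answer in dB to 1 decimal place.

79.6 dB

A = 949.650 sabins; S = 1830.0 m².
ᾱ = 0.5189, so room constant R = A/(1−ᾱ) = 1973.914 m².
Lp = Lw + 10 log₁₀(4/R) = 106.5 -26.93 = 79.6 dB.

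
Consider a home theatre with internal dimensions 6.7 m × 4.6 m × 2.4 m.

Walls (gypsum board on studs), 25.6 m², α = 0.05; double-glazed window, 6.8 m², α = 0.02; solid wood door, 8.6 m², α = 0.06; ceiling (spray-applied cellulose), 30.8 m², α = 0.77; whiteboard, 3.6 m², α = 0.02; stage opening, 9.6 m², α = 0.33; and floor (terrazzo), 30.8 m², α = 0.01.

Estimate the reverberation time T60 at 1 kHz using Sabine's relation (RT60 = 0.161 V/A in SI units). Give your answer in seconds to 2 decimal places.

0.41 s

Summing Sᵢαᵢ: 1.280 + 0.136 + 0.516 + 23.716 + 0.072 + 3.168 + 0.308 → A = 29.196 sabins.
Room volume: 73.968 m³.
T = 0.161 V/A = 0.161·73.968/29.196 = 0.41 s.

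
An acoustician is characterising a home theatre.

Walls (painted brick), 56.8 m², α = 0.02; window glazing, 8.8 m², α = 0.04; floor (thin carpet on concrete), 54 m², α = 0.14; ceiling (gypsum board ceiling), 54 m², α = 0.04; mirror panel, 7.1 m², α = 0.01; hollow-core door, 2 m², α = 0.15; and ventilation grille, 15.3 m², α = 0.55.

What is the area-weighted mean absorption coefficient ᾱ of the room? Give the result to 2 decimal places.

Total surface area S = 198.0 m².
Σ(Sᵢαᵢ) = 56.8·0.02 + 8.8·0.04 + 54·0.14 + 54·0.04 + 7.1·0.01 + 2·0.15 + 15.3·0.55 = 19.994.
ᾱ = 19.994 / 198.0 = 0.10.

0.10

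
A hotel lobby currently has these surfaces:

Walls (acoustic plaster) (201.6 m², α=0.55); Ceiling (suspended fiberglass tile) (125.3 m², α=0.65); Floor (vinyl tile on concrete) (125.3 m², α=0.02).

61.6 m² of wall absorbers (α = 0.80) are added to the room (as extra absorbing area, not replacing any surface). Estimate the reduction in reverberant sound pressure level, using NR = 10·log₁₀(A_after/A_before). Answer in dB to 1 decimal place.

1.0 dB

Equivalent absorption area: A_before = 201.6·0.55 + 125.3·0.65 + 125.3·0.02 = 194.831 m².
Added absorption = 61.6 × 0.80 = 49.280 sabins.
New total A_after = 244.111 sabins.
NR = 10·log₁₀(244.111/194.831) = 1.0 dB.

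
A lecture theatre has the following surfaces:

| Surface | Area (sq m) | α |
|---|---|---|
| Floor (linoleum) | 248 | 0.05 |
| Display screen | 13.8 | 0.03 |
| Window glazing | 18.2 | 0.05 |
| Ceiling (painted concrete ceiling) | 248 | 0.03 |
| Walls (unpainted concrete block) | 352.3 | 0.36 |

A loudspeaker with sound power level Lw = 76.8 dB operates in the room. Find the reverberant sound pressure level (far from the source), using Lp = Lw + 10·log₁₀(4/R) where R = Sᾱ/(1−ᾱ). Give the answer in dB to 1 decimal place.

60.3 dB

A = 147.992 sabins; S = 880.3 sq m.
ᾱ = 0.1681, so room constant R = A/(1−ᾱ) = 177.896 sq m.
Lp = 76.8 + 10·log₁₀(4/177.896) = 76.8 + (-16.48) = 60.3 dB.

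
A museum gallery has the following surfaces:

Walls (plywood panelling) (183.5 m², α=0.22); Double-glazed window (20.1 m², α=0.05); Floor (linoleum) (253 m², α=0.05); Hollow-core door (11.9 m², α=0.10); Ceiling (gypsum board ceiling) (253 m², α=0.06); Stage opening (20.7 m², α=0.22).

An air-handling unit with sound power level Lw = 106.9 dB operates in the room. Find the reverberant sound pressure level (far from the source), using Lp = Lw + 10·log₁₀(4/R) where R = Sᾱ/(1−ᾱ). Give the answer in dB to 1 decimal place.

93.7 dB

A = 74.949 sabins; S = 742.2 m².
ᾱ = 0.1010, so room constant R = A/(1−ᾱ) = 83.369 m².
Lp = 106.9 + 10·log₁₀(4/83.369) = 106.9 + (-13.19) = 93.7 dB.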